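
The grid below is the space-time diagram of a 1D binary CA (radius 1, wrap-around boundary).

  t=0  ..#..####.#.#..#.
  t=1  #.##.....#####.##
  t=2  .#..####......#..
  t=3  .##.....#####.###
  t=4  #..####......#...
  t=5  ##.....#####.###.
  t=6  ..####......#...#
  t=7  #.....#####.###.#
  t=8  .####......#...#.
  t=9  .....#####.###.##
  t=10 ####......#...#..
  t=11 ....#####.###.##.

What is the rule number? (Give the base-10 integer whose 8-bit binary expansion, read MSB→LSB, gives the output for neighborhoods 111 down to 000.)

  [7] ### => .  t=0,i=6
  [6] ##. => .  t=0,i=8
  [5] #.# => #  t=0,i=9
  [4] #.. => #  t=0,i=3
  [3] .## => .  t=0,i=5
  [2] .#. => #  t=0,i=2
  [1] ..# => .  t=0,i=1
  [0] ... => #  t=0,i=0
  bits 00110101 = 53

53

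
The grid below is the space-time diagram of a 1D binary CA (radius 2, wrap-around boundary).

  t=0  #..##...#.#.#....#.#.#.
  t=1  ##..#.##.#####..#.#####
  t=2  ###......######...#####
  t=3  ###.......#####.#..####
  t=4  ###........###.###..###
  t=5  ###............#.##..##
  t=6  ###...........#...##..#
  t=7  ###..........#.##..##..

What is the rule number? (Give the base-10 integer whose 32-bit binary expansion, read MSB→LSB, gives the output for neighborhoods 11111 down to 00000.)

  #####|#  b31=1 t=1,i=11
  ####.|#  b30=1 t=1,i=0
  ###.#|.  b29=0 t=3,i=14
  ###..|#  b28=1 t=1,i=1
  ##.##|.  b27=0 t=1,i=8
  ##.#.|#  b26=1 t=3,i=15
  ##..#|#  b25=1 t=1,i=2
  ##...|.  b24=0 t=0,i=5
  #.###|#  b23=1 t=1,i=9
  #.##.|.  b22=0 t=1,i=6
  #.#.#|#  b21=1 t=0,i=10
  #.#..|#  b20=1 t=0,i=0
  #..##|.  b19=0 t=0,i=2
  #..#.|.  b18=0 t=1,i=3
  #...#|#  b17=1 t=0,i=6
  #....|.  b16=0 t=0,i=14
  .####|#  b15=1 t=1,i=10
  .###.|.  b14=0 t=4,i=12
  .##.#|.  b13=0 t=1,i=7
  .##..|#  b12=1 t=0,i=4
  .#.##|.  b11=0 t=1,i=5
  .#.#.|#  b10=1 t=0,i=9
  .#..#|#  b9=1 t=0,i=1
  .#...|#  b8=1 t=0,i=13
  ..###|.  b7=0 t=2,i=9
  ..##.|.  b6=0 t=0,i=3
  ..#.#|.  b5=0 t=0,i=8
  ..#..|.  b4=0 t=6,i=14
  ...##|.  b3=0 t=2,i=8
  ...#.|#  b2=1 t=0,i=7
  ....#|.  b1=0 t=0,i=15
  .....|.  b0=0 t=2,i=5
  bits 11010110101100101001011100000100 = 3602028292

3602028292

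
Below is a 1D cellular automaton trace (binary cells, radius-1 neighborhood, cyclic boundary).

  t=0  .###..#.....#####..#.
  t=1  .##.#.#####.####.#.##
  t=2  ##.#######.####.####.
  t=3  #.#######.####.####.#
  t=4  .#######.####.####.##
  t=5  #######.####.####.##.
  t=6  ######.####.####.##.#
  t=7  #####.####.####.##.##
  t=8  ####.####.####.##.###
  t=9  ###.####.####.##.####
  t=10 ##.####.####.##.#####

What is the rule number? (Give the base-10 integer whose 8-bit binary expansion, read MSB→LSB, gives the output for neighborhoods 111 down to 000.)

189

  ### -> #   bit 7 = 1  t=0,i=2
  ##. -> .   bit 6 = 0  t=0,i=3
  #.# -> #   bit 5 = 1  t=1,i=0
  #.. -> #   bit 4 = 1  t=0,i=4
  .## -> #   bit 3 = 1  t=0,i=1
  .#. -> #   bit 2 = 1  t=0,i=6
  ..# -> .   bit 1 = 0  t=0,i=0
  ... -> #   bit 0 = 1  t=0,i=8
  bits 10111101 = 189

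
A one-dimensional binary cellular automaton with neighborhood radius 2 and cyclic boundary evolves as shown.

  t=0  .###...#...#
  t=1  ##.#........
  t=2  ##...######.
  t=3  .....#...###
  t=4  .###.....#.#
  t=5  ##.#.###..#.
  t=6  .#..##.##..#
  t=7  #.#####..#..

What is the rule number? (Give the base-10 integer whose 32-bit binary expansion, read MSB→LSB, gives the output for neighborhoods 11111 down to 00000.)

2055810755

  [31] ##### => .  t=2,i=7
  [30] ####. => #  t=2,i=9
  [29] ###.# => #  t=2,i=10
  [28] ###.. => #  t=0,i=3
  [27] ##.## => #  t=2,i=11
  [26] ##.#. => .  t=1,i=2
  [25] ##..# => #  t=5,i=8
  [24] ##... => .  t=0,i=4
  [23] #.### => #  t=0,i=1
  [22] #.##. => .  t=2,i=0
  [21] #.#.# => .  t=4,i=11
  [20] #.#.. => .  t=1,i=3
  [19] #..## => #  t=6,i=3
  [18] #..#. => .  t=5,i=9
  [17] #...# => .  t=0,i=5
  [16] #.... => #  t=1,i=5
  [15] .#### => .  t=2,i=6
  [14] .###. => .  t=0,i=2
  [13] .##.# => #  t=1,i=1
  [12] .##.. => .  t=2,i=1
  [11] .#.## => #  t=0,i=0
  [10] .#.#. => #  t=4,i=10
  [9] .#..# => #  t=6,i=2
  [8] .#... => .  t=0,i=8
  [7] ..### => #  t=2,i=5
  [6] ..##. => #  t=1,i=0
  [5] ..#.# => .  t=0,i=11
  [4] ..#.. => .  t=0,i=7
  [3] ...## => .  t=1,i=11
  [2] ...#. => .  t=0,i=6
  [1] ....# => #  t=1,i=10
  [0] ..... => #  t=1,i=6
  bits 01111010100010010010111011000011 = 2055810755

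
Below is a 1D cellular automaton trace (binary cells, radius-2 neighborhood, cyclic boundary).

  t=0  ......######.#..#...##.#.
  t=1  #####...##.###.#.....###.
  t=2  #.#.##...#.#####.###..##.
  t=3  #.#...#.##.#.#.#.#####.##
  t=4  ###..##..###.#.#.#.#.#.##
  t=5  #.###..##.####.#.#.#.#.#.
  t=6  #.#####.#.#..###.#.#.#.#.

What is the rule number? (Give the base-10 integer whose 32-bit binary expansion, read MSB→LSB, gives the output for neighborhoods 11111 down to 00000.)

3082641447

  nb #####: next=#  (t=0,i=8, bit31=1)
  nb ####.: next=.  (t=0,i=10, bit30=0)
  nb ###.#: next=#  (t=0,i=11, bit29=1)
  nb ###..: next=#  (t=1,i=4, bit28=1)
  nb ##.##: next=.  (t=1,i=10, bit27=0)
  nb ##.#.: next=#  (t=0,i=12, bit26=1)
  nb ##..#: next=#  (t=2,i=20, bit25=1)
  nb ##...: next=#  (t=1,i=5, bit24=1)
  nb #.###: next=#  (t=1,i=0, bit23=1)
  nb #.##.: next=.  (t=2,i=4, bit22=0)
  nb #.#.#: next=#  (t=2,i=0, bit21=1)
  nb #.#..: next=#  (t=0,i=13, bit20=1)
  nb #..##: next=#  (t=2,i=21, bit19=1)
  nb #..#.: next=#  (t=0,i=15, bit18=1)
  nb #...#: next=.  (t=0,i=18, bit17=0)
  nb #....: next=#  (t=0,i=0, bit16=1)
  nb .####: next=.  (t=0,i=7, bit15=0)
  nb .###.: next=#  (t=1,i=12, bit14=1)
  nb .##.#: next=#  (t=0,i=21, bit13=1)
  nb .##..: next=.  (t=2,i=5, bit12=0)
  nb .#.##: next=.  (t=2,i=3, bit11=0)
  nb .#.#.: next=.  (t=2,i=1, bit10=0)
  nb .#..#: next=.  (t=0,i=14, bit9=0)
  nb .#...: next=.  (t=0,i=17, bit8=0)
  nb ..###: next=.  (t=0,i=6, bit7=0)
  nb ..##.: next=.  (t=0,i=20, bit6=0)
  nb ..#.#: next=#  (t=2,i=9, bit5=1)
  nb ..#..: next=.  (t=0,i=16, bit4=0)
  nb ...##: next=.  (t=0,i=5, bit3=0)
  nb ...#.: next=#  (t=2,i=8, bit2=1)
  nb ....#: next=#  (t=0,i=4, bit1=1)
  nb .....: next=#  (t=0,i=1, bit0=1)
  bits 10110111101111010110000000100111 = 3082641447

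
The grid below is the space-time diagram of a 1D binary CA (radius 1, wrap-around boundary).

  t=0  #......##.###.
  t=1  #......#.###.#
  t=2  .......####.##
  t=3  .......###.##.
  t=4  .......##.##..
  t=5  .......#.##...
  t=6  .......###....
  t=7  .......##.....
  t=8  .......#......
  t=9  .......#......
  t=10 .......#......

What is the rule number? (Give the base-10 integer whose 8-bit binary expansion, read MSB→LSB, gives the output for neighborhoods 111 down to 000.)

172

  nb ###: next=#  (t=0,i=11, bit7=1)
  nb ##.: next=.  (t=0,i=8, bit6=0)
  nb #.#: next=#  (t=0,i=9, bit5=1)
  nb #..: next=.  (t=0,i=1, bit4=0)
  nb .##: next=#  (t=0,i=7, bit3=1)
  nb .#.: next=#  (t=0,i=0, bit2=1)
  nb ..#: next=.  (t=0,i=6, bit1=0)
  nb ...: next=.  (t=0,i=2, bit0=0)
  bits 10101100 = 172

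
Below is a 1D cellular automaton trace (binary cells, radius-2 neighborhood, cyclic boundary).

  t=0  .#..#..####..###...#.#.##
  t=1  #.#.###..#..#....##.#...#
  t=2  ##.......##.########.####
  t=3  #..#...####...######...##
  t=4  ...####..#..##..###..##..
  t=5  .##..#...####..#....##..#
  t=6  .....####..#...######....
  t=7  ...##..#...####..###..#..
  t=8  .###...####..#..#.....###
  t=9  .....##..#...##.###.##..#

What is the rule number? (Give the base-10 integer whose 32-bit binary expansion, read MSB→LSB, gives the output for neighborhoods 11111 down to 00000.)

3825936222

  #####|#  b31=1 t=2,i=14
  ####.|#  b30=1 t=0,i=9
  ###.#|#  b29=1 t=2,i=19
  ###..|.  b28=0 t=0,i=10
  ##.##|.  b27=0 t=2,i=11
  ##.#.|#  b26=1 t=0,i=0
  ##..#|.  b25=0 t=0,i=11
  ##...|.  b24=0 t=0,i=16
  #.###|.  b23=0 t=1,i=4
  #.##.|.  b22=0 t=0,i=23
  #.#.#|.  b21=0 t=0,i=21
  #.#..|.  b20=0 t=0,i=1
  #..##|#  b19=1 t=0,i=6
  #..#.|.  b18=0 t=0,i=3
  #...#|#  b17=1 t=0,i=17
  #....|#  b16=1 t=1,i=14
  .####|.  b15=0 t=0,i=8
  .###.|.  b14=0 t=0,i=14
  .##.#|#  b13=1 t=0,i=24
  .##..|.  b12=0 t=4,i=13
  .#.##|.  b11=0 t=0,i=22
  .#.#.|#  b10=1 t=0,i=20
  .#..#|#  b9=1 t=0,i=2
  .#...|#  b8=1 t=1,i=13
  ..###|.  b7=0 t=0,i=7
  ..##.|#  b6=1 t=1,i=17
  ..#.#|.  b5=0 t=0,i=19
  ..#..|#  b4=1 t=0,i=4
  ...##|#  b3=1 t=1,i=16
  ...#.|#  b2=1 t=0,i=18
  ....#|#  b1=1 t=1,i=15
  .....|.  b0=0 t=2,i=4
  bits 11100100000010110010011101011110 = 3825936222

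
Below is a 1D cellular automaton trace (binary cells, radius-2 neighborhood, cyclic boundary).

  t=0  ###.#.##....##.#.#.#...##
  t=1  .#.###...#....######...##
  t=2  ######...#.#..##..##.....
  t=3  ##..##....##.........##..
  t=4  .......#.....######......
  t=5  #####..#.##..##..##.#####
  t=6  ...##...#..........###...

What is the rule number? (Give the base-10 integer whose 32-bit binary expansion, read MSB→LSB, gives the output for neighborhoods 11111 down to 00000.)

1555156113

  #####|.  b31=0 t=0,i=0
  ####.|#  b30=1 t=0,i=1
  ###.#|.  b29=0 t=0,i=2
  ###..|#  b28=1 t=1,i=5
  ##.##|#  b27=1 t=5,i=19
  ##.#.|#  b26=1 t=0,i=3
  ##..#|.  b25=0 t=2,i=16
  ##...|.  b24=0 t=0,i=8
  #.###|#  b23=1 t=1,i=3
  #.##.|.  b22=0 t=0,i=6
  #.#.#|#  b21=1 t=0,i=4
  #.#..|#  b20=1 t=0,i=19
  #..##|.  b19=0 t=2,i=13
  #..#.|.  b18=0 t=5,i=6
  #...#|.  b17=0 t=0,i=21
  #....|#  b16=1 t=0,i=9
  .####|#  b15=1 t=0,i=24
  .###.|#  b14=1 t=1,i=4
  .##.#|.  b13=0 t=0,i=13
  .##..|.  b12=0 t=0,i=7
  .#.##|#  b11=1 t=0,i=5
  .#.#.|#  b10=1 t=0,i=16
  .#..#|.  b9=0 t=2,i=12
  .#...|.  b8=0 t=0,i=20
  ..###|#  b7=1 t=0,i=23
  ..##.|.  b6=0 t=0,i=12
  ..#.#|.  b5=0 t=2,i=9
  ..#..|#  b4=1 t=1,i=9
  ...##|.  b3=0 t=0,i=11
  ...#.|.  b2=0 t=1,i=8
  ....#|.  b1=0 t=0,i=10
  .....|#  b0=1 t=2,i=22
  bits 01011100101100011100110010010001 = 1555156113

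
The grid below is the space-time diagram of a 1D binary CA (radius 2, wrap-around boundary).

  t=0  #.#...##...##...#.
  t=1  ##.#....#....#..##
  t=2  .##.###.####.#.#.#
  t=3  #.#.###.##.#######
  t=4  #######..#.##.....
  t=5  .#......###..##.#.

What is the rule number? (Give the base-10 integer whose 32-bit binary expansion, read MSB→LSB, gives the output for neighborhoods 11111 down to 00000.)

  #####|.  b31=0 t=3,i=13
  ####.|.  b30=0 t=1,i=0
  ###.#|#  b29=1 t=1,i=1
  ###..|.  b28=0 t=4,i=6
  ##.##|.  b27=0 t=2,i=3
  ##.#.|#  b26=1 t=1,i=2
  ##..#|.  b25=0 t=4,i=7
  ##...|#  b24=1 t=0,i=8
  #.###|#  b23=1 t=2,i=4
  #.##.|.  b22=0 t=2,i=1
  #.#.#|#  b21=1 t=0,i=0
  #.#..|.  b20=0 t=0,i=2
  #..##|#  b19=1 t=1,i=15
  #..#.|#  b18=1 t=4,i=8
  #...#|.  b17=0 t=0,i=4
  #....|#  b16=1 t=1,i=5
  .####|#  b15=1 t=1,i=17
  .###.|#  b14=1 t=2,i=5
  .##.#|#  b13=1 t=2,i=2
  .##..|.  b12=0 t=0,i=7
  .#.##|#  b11=1 t=2,i=0
  .#.#.|#  b10=1 t=0,i=1
  .#..#|.  b9=0 t=1,i=14
  .#...|#  b8=1 t=0,i=3
  ..###|.  b7=0 t=1,i=16
  ..##.|.  b6=0 t=0,i=6
  ..#.#|#  b5=1 t=0,i=16
  ..#..|#  b4=1 t=1,i=8
  ...##|.  b3=0 t=0,i=5
  ...#.|.  b2=0 t=0,i=15
  ....#|#  b1=1 t=1,i=6
  .....|.  b0=0 t=4,i=15
  bits 00100101101011011110110100110010 = 632155442

632155442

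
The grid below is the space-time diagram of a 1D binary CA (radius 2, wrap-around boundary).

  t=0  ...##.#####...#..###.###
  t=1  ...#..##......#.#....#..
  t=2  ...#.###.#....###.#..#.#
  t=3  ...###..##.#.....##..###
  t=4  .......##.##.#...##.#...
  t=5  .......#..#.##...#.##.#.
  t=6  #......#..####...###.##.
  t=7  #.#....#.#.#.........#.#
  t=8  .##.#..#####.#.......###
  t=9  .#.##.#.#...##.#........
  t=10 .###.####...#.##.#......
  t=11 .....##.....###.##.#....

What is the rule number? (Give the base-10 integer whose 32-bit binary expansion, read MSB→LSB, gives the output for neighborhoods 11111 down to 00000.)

  [31] ##### => .  t=0,i=8
  [30] ####. => .  t=0,i=9
  [29] ###.# => .  t=0,i=19
  [28] ###.. => .  t=0,i=10
  [27] ##.## => .  t=0,i=5
  [26] ##.#. => #  t=2,i=8
  [25] ##..# => .  t=3,i=6
  [24] ##... => .  t=0,i=0
  [23] #.### => #  t=0,i=6
  [22] #.##. => #  t=4,i=10
  [21] #.#.# => #  t=7,i=9
  [20] #.#.. => #  t=1,i=16
  [19] #..## => #  t=0,i=16
  [18] #..#. => .  t=2,i=20
  [17] #...# => .  t=0,i=1
  [16] #.... => #  t=1,i=9
  [15] .#### => #  t=0,i=7
  [14] .###. => .  t=0,i=18
  [13] .##.# => .  t=0,i=4
  [12] .##.. => #  t=1,i=7
  [11] .#.## => #  t=2,i=4
  [10] .#.#. => #  t=1,i=15
  [9] .#..# => .  t=0,i=15
  [8] .#... => .  t=1,i=17
  [7] ..### => .  t=0,i=17
  [6] ..##. => #  t=0,i=3
  [5] ..#.# => #  t=1,i=14
  [4] ..#.. => #  t=0,i=14
  [3] ...## => .  t=0,i=2
  [2] ...#. => .  t=0,i=13
  [1] ....# => .  t=1,i=1
  [0] ..... => .  t=1,i=0
  bits 00000100111110011001110001110000 = 83467376

83467376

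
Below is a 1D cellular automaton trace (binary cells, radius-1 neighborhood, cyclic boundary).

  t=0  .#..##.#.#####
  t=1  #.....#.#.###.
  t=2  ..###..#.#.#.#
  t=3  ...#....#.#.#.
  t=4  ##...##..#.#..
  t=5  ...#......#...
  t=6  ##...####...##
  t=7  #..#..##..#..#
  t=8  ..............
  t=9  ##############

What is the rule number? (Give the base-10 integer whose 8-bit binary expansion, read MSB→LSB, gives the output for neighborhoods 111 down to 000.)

  nb ###: next=#  (t=0,i=10, bit7=1)
  nb ##.: next=.  (t=0,i=5, bit6=0)
  nb #.#: next=#  (t=0,i=0, bit5=1)
  nb #..: next=.  (t=0,i=2, bit4=0)
  nb .##: next=.  (t=0,i=4, bit3=0)
  nb .#.: next=.  (t=0,i=1, bit2=0)
  nb ..#: next=.  (t=0,i=3, bit1=0)
  nb ...: next=#  (t=1,i=2, bit0=1)
  bits 10100001 = 161

161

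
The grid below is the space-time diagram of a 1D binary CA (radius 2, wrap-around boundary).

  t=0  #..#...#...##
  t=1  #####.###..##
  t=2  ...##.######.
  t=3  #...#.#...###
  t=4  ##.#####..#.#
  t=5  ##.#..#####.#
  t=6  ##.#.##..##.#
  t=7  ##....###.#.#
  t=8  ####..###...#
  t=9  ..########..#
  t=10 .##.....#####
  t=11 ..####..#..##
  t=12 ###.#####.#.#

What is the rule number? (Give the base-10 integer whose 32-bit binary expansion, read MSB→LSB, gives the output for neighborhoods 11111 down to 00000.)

1939699125

  [31] ##### => .  t=1,i=0
  [30] ####. => #  t=1,i=3
  [29] ###.# => #  t=1,i=4
  [28] ###.. => #  t=0,i=0
  [27] ##.## => .  t=1,i=5
  [26] ##.#. => .  t=5,i=2
  [25] ##..# => #  t=0,i=1
  [24] ##... => #  t=2,i=12
  [23] #.### => #  t=1,i=6
  [22] #.##. => .  t=6,i=5
  [21] #.#.# => .  t=6,i=3
  [20] #.#.. => #  t=3,i=6
  [19] #..## => #  t=1,i=10
  [18] #..#. => #  t=0,i=2
  [17] #...# => .  t=0,i=5
  [16] #.... => #  t=2,i=0
  [15] .#### => .  t=1,i=12
  [14] .###. => #  t=0,i=12
  [13] .##.# => #  t=2,i=4
  [12] .##.. => #  t=6,i=6
  [11] .#.## => .  t=4,i=11
  [10] .#.#. => #  t=3,i=5
  [9] .#..# => .  t=5,i=4
  [8] .#... => #  t=0,i=4
  [7] ..### => #  t=0,i=11
  [6] ..##. => .  t=2,i=3
  [5] ..#.# => #  t=3,i=4
  [4] ..#.. => #  t=0,i=3
  [3] ...## => .  t=0,i=10
  [2] ...#. => #  t=0,i=6
  [1] ....# => .  t=2,i=1
  [0] ..... => #  t=10,i=5
  bits 01110011100111010111010110110101 = 1939699125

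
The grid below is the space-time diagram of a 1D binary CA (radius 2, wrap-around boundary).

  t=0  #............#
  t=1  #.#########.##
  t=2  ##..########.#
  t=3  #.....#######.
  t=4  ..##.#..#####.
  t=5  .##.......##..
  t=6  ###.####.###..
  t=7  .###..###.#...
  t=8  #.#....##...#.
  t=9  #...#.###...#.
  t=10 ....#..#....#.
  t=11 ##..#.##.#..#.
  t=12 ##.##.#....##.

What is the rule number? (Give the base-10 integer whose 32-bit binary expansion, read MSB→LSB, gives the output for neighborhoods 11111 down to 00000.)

  nb #####: next=#  (t=1,i=4, bit31=1)
  nb ####.: next=#  (t=1,i=9, bit30=1)
  nb ###.#: next=#  (t=1,i=0, bit29=1)
  nb ###..: next=.  (t=2,i=1, bit28=0)
  nb ##.##: next=#  (t=1,i=1, bit27=1)
  nb ##.#.: next=.  (t=3,i=13, bit26=0)
  nb ##..#: next=.  (t=2,i=2, bit25=0)
  nb ##...: next=.  (t=0,i=1, bit24=0)
  nb #.###: next=.  (t=1,i=2, bit23=0)
  nb #.##.: next=#  (t=11,i=0, bit22=1)
  nb #.#.#: next=#  (t=8,i=0, bit21=1)
  nb #.#..: next=.  (t=3,i=0, bit20=0)
  nb #..##: next=.  (t=2,i=3, bit19=0)
  nb #..#.: next=#  (t=10,i=6, bit18=1)
  nb #...#: next=.  (t=4,i=0, bit17=0)
  nb #....: next=#  (t=0,i=2, bit16=1)
  nb .####: next=.  (t=1,i=3, bit15=0)
  nb .###.: next=#  (t=1,i=13, bit14=1)
  nb .##.#: next=.  (t=4,i=3, bit13=0)
  nb .##..: next=#  (t=0,i=0, bit12=1)
  nb .#.##: next=.  (t=9,i=5, bit11=0)
  nb .#.#.: next=.  (t=8,i=1, bit10=0)
  nb .#..#: next=.  (t=4,i=6, bit9=0)
  nb .#...: next=.  (t=3,i=1, bit8=0)
  nb ..###: next=.  (t=2,i=4, bit7=0)
  nb ..##.: next=#  (t=0,i=13, bit6=1)
  nb ..#.#: next=#  (t=8,i=12, bit5=1)
  nb ..#..: next=#  (t=10,i=4, bit4=1)
  nb ...##: next=#  (t=0,i=12, bit3=1)
  nb ...#.: next=.  (t=8,i=11, bit2=0)
  nb ....#: next=.  (t=0,i=11, bit1=0)
  nb .....: next=#  (t=0,i=3, bit0=1)
  bits 11101000011001010101000001111001 = 3898953849

3898953849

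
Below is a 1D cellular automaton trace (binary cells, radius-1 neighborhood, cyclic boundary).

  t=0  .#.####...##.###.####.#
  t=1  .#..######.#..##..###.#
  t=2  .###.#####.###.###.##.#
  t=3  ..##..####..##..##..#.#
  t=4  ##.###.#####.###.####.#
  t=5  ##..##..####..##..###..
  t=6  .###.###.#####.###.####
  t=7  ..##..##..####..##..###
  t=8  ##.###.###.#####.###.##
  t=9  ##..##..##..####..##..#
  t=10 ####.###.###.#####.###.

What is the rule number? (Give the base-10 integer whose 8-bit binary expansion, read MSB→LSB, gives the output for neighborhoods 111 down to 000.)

215

  nb ###: next=#  (t=0,i=4, bit7=1)
  nb ##.: next=#  (t=0,i=6, bit6=1)
  nb #.#: next=.  (t=0,i=0, bit5=0)
  nb #..: next=#  (t=0,i=7, bit4=1)
  nb .##: next=.  (t=0,i=3, bit3=0)
  nb .#.: next=#  (t=0,i=1, bit2=1)
  nb ..#: next=#  (t=0,i=9, bit1=1)
  nb ...: next=#  (t=0,i=8, bit0=1)
  bits 11010111 = 215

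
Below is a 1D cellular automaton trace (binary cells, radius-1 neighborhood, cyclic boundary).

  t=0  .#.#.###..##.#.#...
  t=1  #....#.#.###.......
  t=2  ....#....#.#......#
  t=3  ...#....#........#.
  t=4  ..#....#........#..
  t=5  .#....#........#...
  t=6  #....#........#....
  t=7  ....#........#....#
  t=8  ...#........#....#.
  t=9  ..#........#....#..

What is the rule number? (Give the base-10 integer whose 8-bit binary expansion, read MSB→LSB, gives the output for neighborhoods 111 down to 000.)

  ### -> .   bit 7 = 0  t=0,i=6
  ##. -> #   bit 6 = 1  t=0,i=7
  #.# -> .   bit 5 = 0  t=0,i=2
  #.. -> .   bit 4 = 0  t=0,i=8
  .## -> #   bit 3 = 1  t=0,i=5
  .#. -> .   bit 2 = 0  t=0,i=1
  ..# -> #   bit 1 = 1  t=0,i=0
  ... -> .   bit 0 = 0  t=0,i=17
  bits 01001010 = 74

74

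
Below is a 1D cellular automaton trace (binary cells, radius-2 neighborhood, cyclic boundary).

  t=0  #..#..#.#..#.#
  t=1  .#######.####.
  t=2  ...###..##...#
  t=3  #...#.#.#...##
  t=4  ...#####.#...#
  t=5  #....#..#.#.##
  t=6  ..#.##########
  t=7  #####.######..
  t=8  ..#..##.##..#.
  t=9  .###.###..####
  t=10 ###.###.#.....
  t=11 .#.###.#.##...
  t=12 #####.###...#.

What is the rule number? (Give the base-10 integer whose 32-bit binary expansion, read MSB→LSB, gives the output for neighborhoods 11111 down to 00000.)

2393206644

  ##### -> #   bit 31 = 1  t=1,i=3
  ####. -> .   bit 30 = 0  t=1,i=6
  ###.# -> .   bit 29 = 0  t=1,i=7
  ###.. -> .   bit 28 = 0  t=1,i=12
  ##.## -> #   bit 27 = 1  t=1,i=8
  ##.#. -> #   bit 26 = 1  t=4,i=8
  ##..# -> #   bit 25 = 1  t=0,i=1
  ##... -> .   bit 24 = 0  t=2,i=10
  #.### -> #   bit 23 = 1  t=1,i=9
  #.##. -> .   bit 22 = 0  t=0,i=13
  #.#.# -> #   bit 21 = 1  t=3,i=6
  #.#.. -> .   bit 20 = 0  t=0,i=8
  #..## -> .   bit 19 = 0  t=1,i=0
  #..#. -> #   bit 18 = 1  t=0,i=2
  #...# -> .   bit 17 = 0  t=2,i=1
  #.... -> #   bit 16 = 1  t=5,i=2
  .#### -> .   bit 15 = 0  t=1,i=2
  .###. -> #   bit 14 = 1  t=2,i=4
  .##.# -> #   bit 13 = 1  t=8,i=6
  .##.. -> .   bit 12 = 0  t=0,i=0
  .#.## -> #   bit 11 = 1  t=0,i=12
  .#.#. -> #   bit 10 = 1  t=0,i=7
  .#..# -> #   bit 9 = 1  t=0,i=4
  .#... -> #   bit 8 = 1  t=2,i=0
  ..### -> .   bit 7 = 0  t=1,i=1
  ..##. -> #   bit 6 = 1  t=2,i=8
  ..#.# -> #   bit 5 = 1  t=0,i=6
  ..#.. -> #   bit 4 = 1  t=0,i=3
  ...## -> .   bit 3 = 0  t=2,i=2
  ...#. -> #   bit 2 = 1  t=2,i=12
  ....# -> .   bit 1 = 0  t=5,i=3
  ..... -> .   bit 0 = 0  t=10,i=11
  bits 10001110101001010110111101110100 = 2393206644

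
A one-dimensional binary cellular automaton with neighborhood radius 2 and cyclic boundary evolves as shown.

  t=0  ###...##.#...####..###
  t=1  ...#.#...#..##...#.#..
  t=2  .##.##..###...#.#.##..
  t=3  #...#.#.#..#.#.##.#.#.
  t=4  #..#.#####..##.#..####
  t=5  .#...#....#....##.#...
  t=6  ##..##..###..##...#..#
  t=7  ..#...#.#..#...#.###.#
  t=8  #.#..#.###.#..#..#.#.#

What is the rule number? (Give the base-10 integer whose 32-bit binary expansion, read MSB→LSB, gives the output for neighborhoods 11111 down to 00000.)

602932894

  ##### -> .   bit 31 = 0  t=0,i=0
  ####. -> .   bit 30 = 0  t=0,i=1
  ###.# -> #   bit 29 = 1  t=7,i=19
  ###.. -> .   bit 28 = 0  t=0,i=2
  ##.## -> .   bit 27 = 0  t=2,i=3
  ##.#. -> .   bit 26 = 0  t=0,i=8
  ##..# -> #   bit 25 = 1  t=0,i=17
  ##... -> #   bit 24 = 1  t=0,i=3
  #.### -> #   bit 23 = 1  t=4,i=5
  #.##. -> #   bit 22 = 1  t=2,i=4
  #.#.# -> #   bit 21 = 1  t=2,i=16
  #.#.. -> #   bit 20 = 1  t=0,i=9
  #..## -> .   bit 19 = 0  t=0,i=18
  #..#. -> .   bit 18 = 0  t=3,i=10
  #...# -> .   bit 17 = 0  t=0,i=4
  #.... -> .   bit 16 = 0  t=1,i=21
  .#### -> .   bit 15 = 0  t=0,i=14
  .###. -> .   bit 14 = 0  t=2,i=9
  .##.# -> .   bit 13 = 0  t=0,i=7
  .##.. -> .   bit 12 = 0  t=1,i=13
  .#.## -> .   bit 11 = 0  t=2,i=17
  .#.#. -> #   bit 10 = 1  t=1,i=4
  .#..# -> #   bit 9 = 1  t=1,i=10
  .#... -> .   bit 8 = 0  t=0,i=10
  ..### -> #   bit 7 = 1  t=0,i=13
  ..##. -> .   bit 6 = 0  t=0,i=6
  ..#.# -> .   bit 5 = 0  t=1,i=3
  ..#.. -> #   bit 4 = 1  t=1,i=9
  ...## -> #   bit 3 = 1  t=0,i=5
  ...#. -> #   bit 2 = 1  t=1,i=2
  ....# -> #   bit 1 = 1  t=1,i=1
  ..... -> .   bit 0 = 0  t=1,i=0
  bits 00100011111100000000011010011110 = 602932894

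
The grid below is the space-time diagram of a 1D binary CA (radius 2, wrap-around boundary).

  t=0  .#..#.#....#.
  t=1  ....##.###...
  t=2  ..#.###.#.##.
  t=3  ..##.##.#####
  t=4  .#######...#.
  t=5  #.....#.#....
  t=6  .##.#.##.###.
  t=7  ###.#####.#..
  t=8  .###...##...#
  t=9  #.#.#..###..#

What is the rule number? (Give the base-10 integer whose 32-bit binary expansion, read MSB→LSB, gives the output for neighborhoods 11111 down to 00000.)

  #####|.  b31=0 t=3,i=10
  ####.|#  b30=1 t=3,i=11
  ###.#|#  b29=1 t=2,i=6
  ###..|.  b28=0 t=1,i=9
  ##.##|#  b27=1 t=1,i=6
  ##.#.|.  b26=0 t=2,i=7
  ##..#|.  b25=0 t=3,i=0
  ##...|#  b24=1 t=1,i=10
  #.###|.  b23=0 t=1,i=7
  #.##.|#  b22=1 t=2,i=10
  #.#.#|#  b21=1 t=2,i=8
  #.#..|.  b20=0 t=0,i=6
  #..##|#  b19=1 t=3,i=1
  #..#.|.  b18=0 t=0,i=0
  #...#|.  b17=0 t=2,i=0
  #....|#  b16=1 t=0,i=8
  .####|.  b15=0 t=3,i=9
  .###.|#  b14=1 t=1,i=8
  .##.#|#  b13=1 t=1,i=5
  .##..|#  b12=1 t=2,i=11
  .#.##|#  b11=1 t=2,i=3
  .#.#.|#  b10=1 t=0,i=5
  .#..#|.  b9=0 t=0,i=2
  .#...|#  b8=1 t=0,i=7
  ..###|.  b7=0 t=4,i=1
  ..##.|#  b6=1 t=1,i=4
  ..#.#|#  b5=1 t=0,i=4
  ..#..|.  b4=0 t=0,i=1
  ...##|.  b3=0 t=1,i=3
  ...#.|.  b2=0 t=0,i=10
  ....#|#  b1=1 t=0,i=9
  .....|.  b0=0 t=1,i=0
  bits 01101001011010010111110101100010 = 1768521058

1768521058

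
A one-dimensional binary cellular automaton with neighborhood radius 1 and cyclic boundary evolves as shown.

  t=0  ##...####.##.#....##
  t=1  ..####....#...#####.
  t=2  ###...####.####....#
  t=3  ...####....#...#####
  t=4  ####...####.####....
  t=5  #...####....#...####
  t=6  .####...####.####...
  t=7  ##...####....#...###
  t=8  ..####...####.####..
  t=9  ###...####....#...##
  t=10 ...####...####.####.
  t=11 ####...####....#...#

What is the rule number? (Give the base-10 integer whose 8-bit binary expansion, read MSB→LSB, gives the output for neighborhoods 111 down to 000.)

27

  ### -> .   bit 7 = 0  t=0,i=0
  ##. -> .   bit 6 = 0  t=0,i=1
  #.# -> .   bit 5 = 0  t=0,i=9
  #.. -> #   bit 4 = 1  t=0,i=2
  .## -> #   bit 3 = 1  t=0,i=5
  .#. -> .   bit 2 = 0  t=0,i=13
  ..# -> #   bit 1 = 1  t=0,i=4
  ... -> #   bit 0 = 1  t=0,i=3
  bits 00011011 = 27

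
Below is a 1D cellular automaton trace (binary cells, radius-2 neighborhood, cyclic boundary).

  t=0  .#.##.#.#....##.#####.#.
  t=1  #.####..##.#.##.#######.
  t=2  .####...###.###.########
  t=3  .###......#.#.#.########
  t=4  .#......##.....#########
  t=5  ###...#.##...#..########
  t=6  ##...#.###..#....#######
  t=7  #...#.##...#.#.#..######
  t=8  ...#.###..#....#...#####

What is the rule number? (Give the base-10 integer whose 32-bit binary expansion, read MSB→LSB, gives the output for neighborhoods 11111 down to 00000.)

  ##### -> #   bit 31 = 1  t=0,i=18
  ####. -> #   bit 30 = 1  t=0,i=19
  ###.# -> #   bit 29 = 1  t=0,i=20
  ###.. -> .   bit 28 = 0  t=1,i=5
  ##.## -> .   bit 27 = 0  t=0,i=15
  ##.#. -> #   bit 26 = 1  t=0,i=5
  ##..# -> .   bit 25 = 0  t=1,i=6
  ##... -> .   bit 24 = 0  t=2,i=5
  #.### -> #   bit 23 = 1  t=0,i=16
  #.##. -> #   bit 22 = 1  t=0,i=3
  #.#.# -> .   bit 21 = 0  t=0,i=6
  #.#.. -> #   bit 20 = 1  t=0,i=8
  #..## -> .   bit 19 = 0  t=1,i=7
  #..#. -> #   bit 18 = 1  t=0,i=0
  #...# -> .   bit 17 = 0  t=2,i=6
  #.... -> .   bit 16 = 0  t=0,i=10
  .#### -> #   bit 15 = 1  t=0,i=17
  .###. -> .   bit 14 = 0  t=2,i=9
  .##.# -> #   bit 13 = 1  t=0,i=4
  .##.. -> #   bit 12 = 1  t=4,i=9
  .#.## -> #   bit 11 = 1  t=0,i=2
  .#.#. -> .   bit 10 = 0  t=0,i=7
  .#..# -> .   bit 9 = 0  t=0,i=23
  .#... -> #   bit 8 = 1  t=0,i=9
  ..### -> .   bit 7 = 0  t=2,i=8
  ..##. -> #   bit 6 = 1  t=0,i=13
  ..#.# -> .   bit 5 = 0  t=0,i=1
  ..#.. -> .   bit 4 = 0  t=5,i=13
  ...## -> .   bit 3 = 0  t=0,i=12
  ...#. -> #   bit 2 = 1  t=3,i=9
  ....# -> #   bit 1 = 1  t=0,i=11
  ..... -> .   bit 0 = 0  t=3,i=6
  bits 11100100110101001011100101000110 = 3839146310

3839146310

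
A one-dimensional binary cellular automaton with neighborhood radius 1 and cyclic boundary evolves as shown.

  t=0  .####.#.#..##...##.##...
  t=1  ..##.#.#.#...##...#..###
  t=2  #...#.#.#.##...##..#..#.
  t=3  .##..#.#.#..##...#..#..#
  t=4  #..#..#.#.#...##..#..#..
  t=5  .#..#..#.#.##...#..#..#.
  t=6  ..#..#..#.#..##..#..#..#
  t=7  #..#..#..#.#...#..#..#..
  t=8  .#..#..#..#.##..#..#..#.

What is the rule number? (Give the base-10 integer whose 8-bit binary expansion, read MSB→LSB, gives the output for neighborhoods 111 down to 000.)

  nb ###: next=#  (t=0,i=2, bit7=1)
  nb ##.: next=.  (t=0,i=4, bit6=0)
  nb #.#: next=#  (t=0,i=5, bit5=1)
  nb #..: next=#  (t=0,i=9, bit4=1)
  nb .##: next=.  (t=0,i=1, bit3=0)
  nb .#.: next=.  (t=0,i=6, bit2=0)
  nb ..#: next=.  (t=0,i=0, bit1=0)
  nb ...: next=#  (t=0,i=14, bit0=1)
  bits 10110001 = 177

177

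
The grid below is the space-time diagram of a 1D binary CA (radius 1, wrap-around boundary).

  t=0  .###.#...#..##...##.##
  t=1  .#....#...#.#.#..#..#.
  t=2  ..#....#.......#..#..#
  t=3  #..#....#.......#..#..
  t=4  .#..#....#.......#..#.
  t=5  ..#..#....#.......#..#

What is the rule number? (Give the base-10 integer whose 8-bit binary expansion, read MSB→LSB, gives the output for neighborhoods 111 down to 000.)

  ### -> .   bit 7 = 0  t=0,i=2
  ##. -> .   bit 6 = 0  t=0,i=3
  #.# -> .   bit 5 = 0  t=0,i=0
  #.. -> #   bit 4 = 1  t=0,i=6
  .## -> #   bit 3 = 1  t=0,i=1
  .#. -> .   bit 2 = 0  t=0,i=5
  ..# -> .   bit 1 = 0  t=0,i=8
  ... -> .   bit 0 = 0  t=0,i=7
  bits 00011000 = 24

24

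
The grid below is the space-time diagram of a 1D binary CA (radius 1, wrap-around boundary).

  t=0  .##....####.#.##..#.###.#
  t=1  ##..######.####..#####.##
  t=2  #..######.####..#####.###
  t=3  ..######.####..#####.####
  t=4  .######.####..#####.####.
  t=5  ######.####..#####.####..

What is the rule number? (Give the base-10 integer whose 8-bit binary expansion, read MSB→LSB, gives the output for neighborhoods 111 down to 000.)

  ###|#  b7=1 t=0,i=8
  ##.|.  b6=0 t=0,i=2
  #.#|#  b5=1 t=0,i=0
  #..|.  b4=0 t=0,i=3
  .##|#  b3=1 t=0,i=1
  .#.|#  b2=1 t=0,i=12
  ..#|#  b1=1 t=0,i=6
  ...|#  b0=1 t=0,i=4
  bits 10101111 = 175

175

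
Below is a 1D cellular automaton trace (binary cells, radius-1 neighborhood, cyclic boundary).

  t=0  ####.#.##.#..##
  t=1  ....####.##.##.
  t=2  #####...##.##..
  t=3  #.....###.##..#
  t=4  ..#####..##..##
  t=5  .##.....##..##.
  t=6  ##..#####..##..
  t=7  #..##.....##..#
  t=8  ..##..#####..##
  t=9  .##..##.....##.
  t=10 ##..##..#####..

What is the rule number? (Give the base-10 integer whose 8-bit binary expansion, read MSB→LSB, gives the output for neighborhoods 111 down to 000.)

  [7] ### => .  t=0,i=0
  [6] ##. => .  t=0,i=3
  [5] #.# => #  t=0,i=4
  [4] #.. => .  t=0,i=11
  [3] .## => #  t=0,i=7
  [2] .#. => #  t=0,i=5
  [1] ..# => #  t=0,i=12
  [0] ... => #  t=1,i=0
  bits 00101111 = 47

47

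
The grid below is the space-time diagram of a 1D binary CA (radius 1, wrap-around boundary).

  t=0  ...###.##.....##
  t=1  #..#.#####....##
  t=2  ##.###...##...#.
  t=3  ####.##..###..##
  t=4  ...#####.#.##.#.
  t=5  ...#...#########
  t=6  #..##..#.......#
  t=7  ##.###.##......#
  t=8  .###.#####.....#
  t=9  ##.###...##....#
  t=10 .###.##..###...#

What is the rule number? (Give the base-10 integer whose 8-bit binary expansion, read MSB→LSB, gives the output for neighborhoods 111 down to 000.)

  nb ###: next=.  (t=0,i=4, bit7=0)
  nb ##.: next=#  (t=0,i=5, bit6=1)
  nb #.#: next=#  (t=0,i=6, bit5=1)
  nb #..: next=#  (t=0,i=0, bit4=1)
  nb .##: next=#  (t=0,i=3, bit3=1)
  nb .#.: next=#  (t=1,i=3, bit2=1)
  nb ..#: next=.  (t=0,i=2, bit1=0)
  nb ...: next=.  (t=0,i=1, bit0=0)
  bits 01111100 = 124

124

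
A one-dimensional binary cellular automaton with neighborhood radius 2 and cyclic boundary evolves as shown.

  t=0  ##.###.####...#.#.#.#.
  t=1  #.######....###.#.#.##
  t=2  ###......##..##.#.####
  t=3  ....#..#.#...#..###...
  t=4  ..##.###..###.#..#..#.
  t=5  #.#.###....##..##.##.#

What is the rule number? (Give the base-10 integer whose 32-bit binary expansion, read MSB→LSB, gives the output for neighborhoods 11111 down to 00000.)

  nb #####: next=.  (t=1,i=4, bit31=0)
  nb ####.: next=.  (t=0,i=9, bit30=0)
  nb ###.#: next=#  (t=0,i=5, bit29=1)
  nb ###..: next=.  (t=0,i=10, bit28=0)
  nb ##.##: next=#  (t=0,i=2, bit27=1)
  nb ##.#.: next=.  (t=1,i=15, bit26=0)
  nb ##..#: next=.  (t=2,i=11, bit25=0)
  nb ##...: next=.  (t=0,i=11, bit24=0)
  nb #.###: next=#  (t=0,i=3, bit23=1)
  nb #.##.: next=#  (t=0,i=0, bit22=1)
  nb #.#.#: next=#  (t=0,i=16, bit21=1)
  nb #.#..: next=.  (t=3,i=9, bit20=0)
  nb #..##: next=.  (t=2,i=12, bit19=0)
  nb #..#.: next=#  (t=3,i=6, bit18=1)
  nb #...#: next=#  (t=0,i=12, bit17=1)
  nb #....: next=#  (t=1,i=9, bit16=1)
  nb .####: next=.  (t=0,i=8, bit15=0)
  nb .###.: next=#  (t=0,i=4, bit14=1)
  nb .##.#: next=.  (t=0,i=1, bit13=0)
  nb .##..: next=.  (t=2,i=10, bit12=0)
  nb .#.##: next=#  (t=0,i=21, bit11=1)
  nb .#.#.: next=.  (t=0,i=15, bit10=0)
  nb .#..#: next=#  (t=3,i=5, bit9=1)
  nb .#...: next=#  (t=3,i=10, bit8=1)
  nb ..###: next=.  (t=1,i=12, bit7=0)
  nb ..##.: next=#  (t=2,i=9, bit6=1)
  nb ..#.#: next=#  (t=0,i=14, bit5=1)
  nb ..#..: next=.  (t=3,i=4, bit4=0)
  nb ...##: next=.  (t=1,i=11, bit3=0)
  nb ...#.: next=#  (t=0,i=13, bit2=1)
  nb ....#: next=#  (t=1,i=10, bit1=1)
  nb .....: next=.  (t=2,i=5, bit0=0)
  bits 00101000111001110100101101100110 = 686246758

686246758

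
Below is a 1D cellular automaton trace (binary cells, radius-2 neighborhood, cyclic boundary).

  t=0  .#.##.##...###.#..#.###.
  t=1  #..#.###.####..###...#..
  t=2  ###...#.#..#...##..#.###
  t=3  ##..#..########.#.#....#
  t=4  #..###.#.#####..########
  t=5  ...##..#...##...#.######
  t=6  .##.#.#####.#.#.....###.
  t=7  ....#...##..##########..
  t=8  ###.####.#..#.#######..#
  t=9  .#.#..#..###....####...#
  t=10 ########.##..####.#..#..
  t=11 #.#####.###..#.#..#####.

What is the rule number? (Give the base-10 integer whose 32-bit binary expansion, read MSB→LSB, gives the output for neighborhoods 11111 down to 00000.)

  ##### -> #   bit 31 = 1  t=2,i=0
  ####. -> #   bit 30 = 1  t=1,i=11
  ###.# -> .   bit 29 = 0  t=0,i=13
  ###.. -> .   bit 28 = 0  t=0,i=22
  ##.## -> #   bit 27 = 1  t=0,i=5
  ##.#. -> .   bit 26 = 0  t=0,i=14
  ##..# -> .   bit 25 = 0  t=0,i=23
  ##... -> .   bit 24 = 0  t=0,i=8
  #.### -> .   bit 23 = 0  t=0,i=20
  #.##. -> #   bit 22 = 1  t=0,i=3
  #.#.# -> #   bit 21 = 1  t=3,i=16
  #.#.. -> #   bit 20 = 1  t=0,i=15
  #..## -> .   bit 19 = 0  t=1,i=14
  #..#. -> #   bit 18 = 1  t=0,i=0
  #...# -> #   bit 17 = 1  t=0,i=9
  #.... -> #   bit 16 = 1  t=3,i=20
  .#### -> .   bit 15 = 0  t=1,i=10
  .###. -> #   bit 14 = 1  t=0,i=12
  .##.# -> .   bit 13 = 0  t=0,i=4
  .##.. -> #   bit 12 = 1  t=0,i=7
  .#.## -> .   bit 11 = 0  t=0,i=2
  .#.#. -> #   bit 10 = 1  t=2,i=7
  .#..# -> #   bit 9 = 1  t=0,i=16
  .#... -> #   bit 8 = 1  t=2,i=12
  ..### -> #   bit 7 = 1  t=0,i=11
  ..##. -> .   bit 6 = 0  t=2,i=15
  ..#.# -> .   bit 5 = 0  t=0,i=1
  ..#.. -> #   bit 4 = 1  t=1,i=0
  ...## -> #   bit 3 = 1  t=0,i=10
  ...#. -> .   bit 2 = 0  t=1,i=20
  ....# -> #   bit 1 = 1  t=3,i=21
  ..... -> #   bit 0 = 1  t=6,i=17
  bits 11001000011101110101011110011011 = 3363264411

3363264411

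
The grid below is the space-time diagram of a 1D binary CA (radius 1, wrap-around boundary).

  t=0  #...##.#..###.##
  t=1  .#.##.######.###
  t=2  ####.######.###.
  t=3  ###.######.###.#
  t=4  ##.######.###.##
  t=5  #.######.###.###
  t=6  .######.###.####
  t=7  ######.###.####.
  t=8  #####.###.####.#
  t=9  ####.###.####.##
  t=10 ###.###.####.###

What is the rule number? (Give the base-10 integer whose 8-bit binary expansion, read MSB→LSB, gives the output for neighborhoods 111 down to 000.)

190

  nb ###: next=#  (t=0,i=11, bit7=1)
  nb ##.: next=.  (t=0,i=0, bit6=0)
  nb #.#: next=#  (t=0,i=6, bit5=1)
  nb #..: next=#  (t=0,i=1, bit4=1)
  nb .##: next=#  (t=0,i=4, bit3=1)
  nb .#.: next=#  (t=0,i=7, bit2=1)
  nb ..#: next=#  (t=0,i=3, bit1=1)
  nb ...: next=.  (t=0,i=2, bit0=0)
  bits 10111110 = 190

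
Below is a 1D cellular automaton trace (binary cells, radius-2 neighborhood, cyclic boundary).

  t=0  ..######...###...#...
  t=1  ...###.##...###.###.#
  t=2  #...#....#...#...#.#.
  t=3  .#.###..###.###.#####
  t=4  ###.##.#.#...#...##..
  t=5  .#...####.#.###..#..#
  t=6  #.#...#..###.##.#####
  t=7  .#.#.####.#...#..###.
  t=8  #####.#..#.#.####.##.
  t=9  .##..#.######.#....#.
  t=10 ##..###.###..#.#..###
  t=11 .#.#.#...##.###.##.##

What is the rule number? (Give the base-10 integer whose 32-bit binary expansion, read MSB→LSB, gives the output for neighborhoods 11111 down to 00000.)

  #####|#  b31=1 t=0,i=4
  ####.|.  b30=0 t=0,i=6
  ###.#|.  b29=0 t=1,i=5
  ###..|#  b28=1 t=0,i=7
  ##.##|.  b27=0 t=1,i=6
  ##.#.|#  b26=1 t=1,i=19
  ##..#|.  b25=0 t=3,i=6
  ##...|#  b24=1 t=0,i=8
  #.###|.  b23=0 t=1,i=16
  #.##.|.  b22=0 t=1,i=7
  #.#.#|#  b21=1 t=2,i=19
  #.#..|.  b20=0 t=1,i=20
  #..##|#  b19=1 t=3,i=7
  #..#.|#  b18=1 t=5,i=16
  #...#|.  b17=0 t=0,i=9
  #....|.  b16=0 t=0,i=19
  .####|#  b15=1 t=0,i=3
  .###.|#  b14=1 t=0,i=12
  .##.#|#  b13=1 t=4,i=5
  .##..|.  b12=0 t=1,i=8
  .#.##|#  b11=1 t=3,i=2
  .#.#.|#  b10=1 t=2,i=18
  .#..#|#  b9=1 t=5,i=18
  .#...|#  b8=1 t=0,i=18
  ..###|.  b7=0 t=0,i=2
  ..##.|#  b6=1 t=4,i=17
  ..#.#|#  b5=1 t=2,i=17
  ..#..|#  b4=1 t=0,i=17
  ...##|.  b3=0 t=0,i=1
  ...#.|#  b2=1 t=0,i=16
  ....#|.  b1=0 t=0,i=0
  .....|#  b0=1 t=0,i=20
  bits 10010101001011001110111101110101 = 2502750069

2502750069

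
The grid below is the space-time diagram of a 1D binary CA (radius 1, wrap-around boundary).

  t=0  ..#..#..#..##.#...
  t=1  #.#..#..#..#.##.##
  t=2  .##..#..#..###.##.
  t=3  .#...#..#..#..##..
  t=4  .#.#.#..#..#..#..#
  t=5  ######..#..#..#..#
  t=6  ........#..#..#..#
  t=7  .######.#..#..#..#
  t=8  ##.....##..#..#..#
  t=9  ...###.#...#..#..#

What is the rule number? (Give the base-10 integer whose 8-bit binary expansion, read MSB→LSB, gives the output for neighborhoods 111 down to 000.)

45

  [7] ### => .  t=1,i=17
  [6] ##. => .  t=0,i=12
  [5] #.# => #  t=0,i=13
  [4] #.. => .  t=0,i=3
  [3] .## => #  t=0,i=11
  [2] .#. => #  t=0,i=2
  [1] ..# => .  t=0,i=1
  [0] ... => #  t=0,i=0
  bits 00101101 = 45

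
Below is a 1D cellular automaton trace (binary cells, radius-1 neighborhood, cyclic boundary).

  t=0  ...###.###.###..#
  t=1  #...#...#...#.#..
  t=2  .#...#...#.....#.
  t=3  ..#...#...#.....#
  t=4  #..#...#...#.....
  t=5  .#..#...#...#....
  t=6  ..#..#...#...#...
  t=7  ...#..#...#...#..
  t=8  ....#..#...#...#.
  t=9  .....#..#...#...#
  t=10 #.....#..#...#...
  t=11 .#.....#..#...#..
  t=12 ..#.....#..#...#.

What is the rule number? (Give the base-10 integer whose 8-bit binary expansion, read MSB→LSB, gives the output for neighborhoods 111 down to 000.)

  [7] ### => #  t=0,i=4
  [6] ##. => .  t=0,i=5
  [5] #.# => .  t=0,i=6
  [4] #.. => #  t=0,i=0
  [3] .## => .  t=0,i=3
  [2] .#. => .  t=0,i=16
  [1] ..# => .  t=0,i=2
  [0] ... => .  t=0,i=1
  bits 10010000 = 144

144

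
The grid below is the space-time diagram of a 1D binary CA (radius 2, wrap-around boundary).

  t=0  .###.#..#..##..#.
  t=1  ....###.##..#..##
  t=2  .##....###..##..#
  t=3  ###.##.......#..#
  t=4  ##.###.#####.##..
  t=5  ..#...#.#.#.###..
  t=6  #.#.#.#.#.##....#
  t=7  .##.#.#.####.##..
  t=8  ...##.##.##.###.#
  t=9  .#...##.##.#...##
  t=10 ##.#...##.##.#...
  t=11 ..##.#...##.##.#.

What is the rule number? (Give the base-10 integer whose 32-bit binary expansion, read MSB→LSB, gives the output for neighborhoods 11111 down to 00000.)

1282644531

  #####|.  b31=0 t=4,i=9
  ####.|#  b30=1 t=3,i=1
  ###.#|.  b29=0 t=0,i=3
  ###..|.  b28=0 t=2,i=9
  ##.##|#  b27=1 t=1,i=7
  ##.#.|#  b26=1 t=0,i=4
  ##..#|.  b25=0 t=0,i=13
  ##...|.  b24=0 t=1,i=0
  #.###|.  b23=0 t=4,i=3
  #.##.|#  b22=1 t=1,i=8
  #.#.#|#  b21=1 t=5,i=8
  #.#..|#  b20=1 t=0,i=5
  #..##|.  b19=0 t=0,i=0
  #..#.|.  b18=0 t=0,i=7
  #...#|#  b17=1 t=5,i=4
  #....|#  b16=1 t=1,i=1
  .####|#  b15=1 t=3,i=0
  .###.|.  b14=0 t=0,i=2
  .##.#|.  b13=0 t=4,i=1
  .##..|#  b12=1 t=0,i=12
  .#.##|#  b11=1 t=2,i=0
  .#.#.|.  b10=0 t=5,i=7
  .#..#|#  b9=1 t=0,i=6
  .#...|.  b8=0 t=5,i=3
  ..###|.  b7=0 t=0,i=1
  ..##.|.  b6=0 t=0,i=11
  ..#.#|#  b5=1 t=2,i=16
  ..#..|#  b4=1 t=0,i=8
  ...##|.  b3=0 t=1,i=3
  ...#.|.  b2=0 t=3,i=12
  ....#|#  b1=1 t=1,i=2
  .....|#  b0=1 t=3,i=8
  bits 01001100011100111001101000110011 = 1282644531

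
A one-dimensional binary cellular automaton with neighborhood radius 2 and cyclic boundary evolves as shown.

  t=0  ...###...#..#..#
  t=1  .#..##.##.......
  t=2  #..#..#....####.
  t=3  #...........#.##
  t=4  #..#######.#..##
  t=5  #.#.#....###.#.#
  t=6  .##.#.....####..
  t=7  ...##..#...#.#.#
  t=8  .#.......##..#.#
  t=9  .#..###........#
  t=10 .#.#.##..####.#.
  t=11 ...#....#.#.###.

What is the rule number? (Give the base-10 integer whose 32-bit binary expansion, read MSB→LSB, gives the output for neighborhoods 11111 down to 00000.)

  #####|.  b31=0 t=4,i=5
  ####.|.  b30=0 t=2,i=13
  ###.#|#  b29=1 t=2,i=14
  ###..|#  b28=1 t=0,i=5
  ##.##|#  b27=1 t=1,i=6
  ##.#.|#  b26=1 t=2,i=15
  ##..#|.  b25=0 t=4,i=1
  ##...|.  b24=0 t=0,i=6
  #.###|#  b23=1 t=3,i=14
  #.##.|.  b22=0 t=1,i=7
  #.#.#|#  b21=1 t=5,i=2
  #.#..|#  b20=1 t=2,i=0
  #..##|#  b19=1 t=1,i=3
  #..#.|.  b18=0 t=0,i=11
  #...#|#  b17=1 t=0,i=1
  #....|.  b16=0 t=1,i=10
  .####|#  b15=1 t=2,i=12
  .###.|#  b14=1 t=0,i=4
  .##.#|.  b13=0 t=1,i=5
  .##..|.  b12=0 t=1,i=8
  .#.##|.  b11=0 t=3,i=13
  .#.#.|.  b10=0 t=5,i=3
  .#..#|.  b9=0 t=0,i=10
  .#...|.  b8=0 t=0,i=0
  ..###|.  b7=0 t=0,i=3
  ..##.|.  b6=0 t=1,i=4
  ..#.#|.  b5=0 t=3,i=12
  ..#..|.  b4=0 t=0,i=9
  ...##|.  b3=0 t=0,i=2
  ...#.|#  b2=1 t=0,i=8
  ....#|.  b1=0 t=1,i=15
  .....|#  b0=1 t=1,i=11
  bits 00111100101110101100000000000101 = 1018871813

1018871813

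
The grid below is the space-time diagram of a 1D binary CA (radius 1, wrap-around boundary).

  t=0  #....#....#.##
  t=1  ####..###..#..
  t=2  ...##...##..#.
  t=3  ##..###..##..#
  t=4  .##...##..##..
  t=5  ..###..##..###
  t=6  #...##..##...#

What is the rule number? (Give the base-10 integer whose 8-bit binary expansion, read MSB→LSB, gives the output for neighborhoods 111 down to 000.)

  ###|.  b7=0 t=0,i=13
  ##.|#  b6=1 t=0,i=0
  #.#|#  b5=1 t=0,i=11
  #..|#  b4=1 t=0,i=1
  .##|.  b3=0 t=0,i=12
  .#.|.  b2=0 t=0,i=5
  ..#|.  b1=0 t=0,i=4
  ...|#  b0=1 t=0,i=2
  bits 01110001 = 113

113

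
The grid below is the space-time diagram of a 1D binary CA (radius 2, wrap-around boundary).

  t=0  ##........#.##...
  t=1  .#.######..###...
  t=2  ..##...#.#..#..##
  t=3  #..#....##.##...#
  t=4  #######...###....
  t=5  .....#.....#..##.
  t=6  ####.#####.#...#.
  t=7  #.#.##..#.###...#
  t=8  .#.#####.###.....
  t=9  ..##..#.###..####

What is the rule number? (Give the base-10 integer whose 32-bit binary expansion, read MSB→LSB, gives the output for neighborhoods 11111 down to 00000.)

  nb #####: next=.  (t=1,i=5, bit31=0)
  nb ####.: next=#  (t=1,i=7, bit30=1)
  nb ###.#: next=.  (t=6,i=3, bit29=0)
  nb ###..: next=.  (t=1,i=8, bit28=0)
  nb ##.##: next=#  (t=3,i=10, bit27=1)
  nb ##.#.: next=#  (t=6,i=10, bit26=1)
  nb ##..#: next=#  (t=1,i=9, bit25=1)
  nb ##...: next=.  (t=0,i=2, bit24=0)
  nb #.###: next=#  (t=1,i=3, bit23=1)
  nb #.##.: next=#  (t=0,i=12, bit22=1)
  nb #.#.#: next=.  (t=7,i=2, bit21=0)
  nb #.#..: next=#  (t=2,i=9, bit20=1)
  nb #..##: next=.  (t=1,i=10, bit19=0)
  nb #..#.: next=#  (t=2,i=11, bit18=1)
  nb #...#: next=.  (t=0,i=15, bit17=0)
  nb #....: next=#  (t=0,i=3, bit16=1)
  nb .####: next=.  (t=1,i=4, bit15=0)
  nb .###.: next=#  (t=1,i=12, bit14=1)
  nb .##.#: next=.  (t=3,i=9, bit13=0)
  nb .##..: next=#  (t=0,i=1, bit12=1)
  nb .#.##: next=#  (t=0,i=11, bit11=1)
  nb .#.#.: next=#  (t=2,i=8, bit10=1)
  nb .#..#: next=.  (t=2,i=10, bit9=0)
  nb .#...: next=#  (t=3,i=4, bit8=1)
  nb ..###: next=.  (t=1,i=11, bit7=0)
  nb ..##.: next=.  (t=0,i=0, bit6=0)
  nb ..#.#: next=.  (t=0,i=10, bit5=0)
  nb ..#..: next=#  (t=2,i=12, bit4=1)
  nb ...##: next=.  (t=0,i=16, bit3=0)
  nb ...#.: next=.  (t=0,i=9, bit2=0)
  nb ....#: next=#  (t=0,i=8, bit1=1)
  nb .....: next=#  (t=0,i=4, bit0=1)
  bits 01001110110101010101110100010011 = 1322605843

1322605843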